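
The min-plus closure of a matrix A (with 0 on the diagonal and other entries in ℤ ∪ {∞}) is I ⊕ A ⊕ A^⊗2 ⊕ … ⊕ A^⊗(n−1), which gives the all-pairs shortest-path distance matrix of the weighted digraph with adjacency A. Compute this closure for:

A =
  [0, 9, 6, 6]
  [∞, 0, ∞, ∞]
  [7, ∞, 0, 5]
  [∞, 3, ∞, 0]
Closure =
  [0, 9, 6, 6]
  [∞, 0, ∞, ∞]
  [7, 8, 0, 5]
  [∞, 3, ∞, 0]

This is the Floyd-Warshall all-pairs shortest-path computation. For each intermediate vertex k = 0, 1, …, 3, update dist[i][j] ← min(dist[i][j], dist[i][k] + dist[k][j]). The final matrix gives, for each (i, j), the minimum total weight of any directed path from i to j (possibly empty when i = j).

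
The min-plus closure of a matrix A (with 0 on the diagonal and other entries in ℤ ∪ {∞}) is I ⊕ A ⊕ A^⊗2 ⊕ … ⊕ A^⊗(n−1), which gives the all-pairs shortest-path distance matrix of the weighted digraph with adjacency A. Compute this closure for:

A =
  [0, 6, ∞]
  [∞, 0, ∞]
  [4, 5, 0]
Closure =
  [0, 6, ∞]
  [∞, 0, ∞]
  [4, 5, 0]

This is the Floyd-Warshall all-pairs shortest-path computation. For each intermediate vertex k = 0, 1, …, 2, update dist[i][j] ← min(dist[i][j], dist[i][k] + dist[k][j]). The final matrix gives, for each (i, j), the minimum total weight of any directed path from i to j (possibly empty when i = j).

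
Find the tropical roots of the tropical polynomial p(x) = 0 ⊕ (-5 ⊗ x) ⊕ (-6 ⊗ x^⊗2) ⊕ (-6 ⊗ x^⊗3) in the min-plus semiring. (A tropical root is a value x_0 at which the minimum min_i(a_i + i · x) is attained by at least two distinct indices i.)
Roots: {0, 1, 5}

Each tropical root is a break point of the lower envelope of the lines y = a_i + i · x (there are 4 lines, with slopes 0, 1, ..., 3). Only the lines that attain the minimum somewhere contribute to roots; other lines are dominated. Here the surviving (envelope) indices are i = 3, i = 2, i = 1, i = 0.
Intersections between consecutive envelope lines give the roots: for adjacent envelope indices i < j the intersection is x = (a_i − a_j) / (j − i). Reading off the sorted break points: {0, 1, 5}.
Verification: at each break x_0, at least two indices attain the minimum of min_i(a_i + i · x_0).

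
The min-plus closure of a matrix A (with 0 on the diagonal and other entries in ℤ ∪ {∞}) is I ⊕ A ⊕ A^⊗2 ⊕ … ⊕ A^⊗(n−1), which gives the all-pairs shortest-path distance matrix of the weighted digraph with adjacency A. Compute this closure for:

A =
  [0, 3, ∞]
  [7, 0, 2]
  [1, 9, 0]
Closure =
  [0, 3, 5]
  [3, 0, 2]
  [1, 4, 0]

This is the Floyd-Warshall all-pairs shortest-path computation. For each intermediate vertex k = 0, 1, …, 2, update dist[i][j] ← min(dist[i][j], dist[i][k] + dist[k][j]). The final matrix gives, for each (i, j), the minimum total weight of any directed path from i to j (possibly empty when i = j).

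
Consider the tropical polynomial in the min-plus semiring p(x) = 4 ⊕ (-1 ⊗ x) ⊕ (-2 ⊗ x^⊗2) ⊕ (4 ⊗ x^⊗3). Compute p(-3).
p(-3) = -8

A tropical monomial a ⊗ x^⊗i evaluates to a + i · x. Evaluating each term at x = -3:
  Term 0 contributes 4 + 0 · -3 = 4
  Term 1 contributes -1 + 1 · -3 = -4
  Term 2 contributes -2 + 2 · -3 = -8
  Term 3 contributes 4 + 3 · -3 = -5
p(-3) = ⊕ of these = min[4, -4, -8, -5] = -8.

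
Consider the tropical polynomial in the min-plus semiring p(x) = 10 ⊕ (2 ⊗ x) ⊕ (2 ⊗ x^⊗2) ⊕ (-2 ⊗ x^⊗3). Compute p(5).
p(5) = 7

A tropical monomial a ⊗ x^⊗i evaluates to a + i · x. Evaluating each term at x = 5:
  Term 0 contributes 10 + 0 · 5 = 10
  Term 1 contributes 2 + 1 · 5 = 7
  Term 2 contributes 2 + 2 · 5 = 12
  Term 3 contributes -2 + 3 · 5 = 13
p(5) = ⊕ of these = min[10, 7, 12, 13] = 7.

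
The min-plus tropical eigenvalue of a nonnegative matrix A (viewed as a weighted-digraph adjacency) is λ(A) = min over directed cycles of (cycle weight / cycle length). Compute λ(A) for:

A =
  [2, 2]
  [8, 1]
λ(A) = 1

Enumerate directed cycles and compute their means (weight / length). Sample:
  cycle 0 → 0: weight = 2, length = 1, mean = 2/1 ≈ 2.000
  cycle 1 → 1: weight = 1, length = 1, mean = 1/1 ≈ 1.000
  cycle 0 → 1 → 0: weight = 10, length = 2, mean = 10/2 ≈ 5.000
  cycle 1 → 0 → 1: weight = 10, length = 2, mean = 10/2 ≈ 5.000
Minimum mean = 1.000, attained e.g. along the cycle 1 → 1 with weight 1 and length 1. So λ(A) = 1/1 = 1.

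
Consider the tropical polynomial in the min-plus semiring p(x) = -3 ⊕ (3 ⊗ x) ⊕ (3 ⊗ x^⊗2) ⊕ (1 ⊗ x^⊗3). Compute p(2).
p(2) = -3

A tropical monomial a ⊗ x^⊗i evaluates to a + i · x. Evaluating each term at x = 2:
  Term 0 contributes -3 + 0 · 2 = -3
  Term 1 contributes 3 + 1 · 2 = 5
  Term 2 contributes 3 + 2 · 2 = 7
  Term 3 contributes 1 + 3 · 2 = 7
p(2) = ⊕ of these = min[-3, 5, 7, 7] = -3.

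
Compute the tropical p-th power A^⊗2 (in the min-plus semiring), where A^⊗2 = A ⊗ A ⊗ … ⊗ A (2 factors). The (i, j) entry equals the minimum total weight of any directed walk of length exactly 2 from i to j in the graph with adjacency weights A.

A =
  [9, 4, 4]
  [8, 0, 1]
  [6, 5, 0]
A^⊗2 =
  [10, 4, 4]
  [7, 0, 1]
  [6, 5, 0]

Each entry (A^⊗2)_ij equals the minimum over all length-2 walks i = v_0 → v_1 → … → v_2 = j of Σ_t A[v_t][v_{t+1}]. For example, for (i, j) = (0, 2) we minimise over 3 possible intermediate vertex sequences; the minimum is 4, attained along the walk 0 → 2 → 2.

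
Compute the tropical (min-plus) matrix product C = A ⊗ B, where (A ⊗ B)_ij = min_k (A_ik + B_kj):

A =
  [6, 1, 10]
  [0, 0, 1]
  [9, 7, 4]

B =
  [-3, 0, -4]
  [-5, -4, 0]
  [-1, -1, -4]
A ⊗ B =
  [-4, -3, 1]
  [-5, -4, -4]
  [2, 3, 0]

Apply the min-plus product entry-by-entry:
  C[0][0] = min over k of (A[0][0] + B[0][0] = 6 + -3 = 3, A[0][1] + B[1][0] = 1 + -5 = -4, A[0][2] + B[2][0] = 10 + -1 = 9) = -4 (attained at k = 1)
  C[0][1] = min over k of (A[0][0] + B[0][1] = 6 + 0 = 6, A[0][1] + B[1][1] = 1 + -4 = -3, A[0][2] + B[2][1] = 10 + -1 = 9) = -3 (attained at k = 1)
  C[0][2] = min over k of (A[0][0] + B[0][2] = 6 + -4 = 2, A[0][1] + B[1][2] = 1 + 0 = 1, A[0][2] + B[2][2] = 10 + -4 = 6) = 1 (attained at k = 1)
  C[1][0] = min over k of (A[1][0] + B[0][0] = 0 + -3 = -3, A[1][1] + B[1][0] = 0 + -5 = -5, A[1][2] + B[2][0] = 1 + -1 = 0) = -5 (attained at k = 1)
  C[1][1] = min over k of (A[1][0] + B[0][1] = 0 + 0 = 0, A[1][1] + B[1][1] = 0 + -4 = -4, A[1][2] + B[2][1] = 1 + -1 = 0) = -4 (attained at k = 1)
  C[1][2] = min over k of (A[1][0] + B[0][2] = 0 + -4 = -4, A[1][1] + B[1][2] = 0 + 0 = 0, A[1][2] + B[2][2] = 1 + -4 = -3) = -4 (attained at k = 0)
  C[2][0] = min over k of (A[2][0] + B[0][0] = 9 + -3 = 6, A[2][1] + B[1][0] = 7 + -5 = 2, A[2][2] + B[2][0] = 4 + -1 = 3) = 2 (attained at k = 1)
  C[2][1] = min over k of (A[2][0] + B[0][1] = 9 + 0 = 9, A[2][1] + B[1][1] = 7 + -4 = 3, A[2][2] + B[2][1] = 4 + -1 = 3) = 3 (attained at k = 1)
  C[2][2] = min over k of (A[2][0] + B[0][2] = 9 + -4 = 5, A[2][1] + B[1][2] = 7 + 0 = 7, A[2][2] + B[2][2] = 4 + -4 = 0) = 0 (attained at k = 2)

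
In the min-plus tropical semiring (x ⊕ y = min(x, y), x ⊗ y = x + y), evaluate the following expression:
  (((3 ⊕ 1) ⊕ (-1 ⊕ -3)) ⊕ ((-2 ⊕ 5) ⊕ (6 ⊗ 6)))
(((3 ⊕ 1) ⊕ (-1 ⊕ -3)) ⊕ ((-2 ⊕ 5) ⊕ (6 ⊗ 6))) = -3

Expand innermost to outermost. Recall ⊕ takes the minimum of its arguments and ⊗ takes their sum. Working out the expression (((3 ⊕ 1) ⊕ (-1 ⊕ -3)) ⊕ ((-2 ⊕ 5) ⊕ (6 ⊗ 6))) gives -3.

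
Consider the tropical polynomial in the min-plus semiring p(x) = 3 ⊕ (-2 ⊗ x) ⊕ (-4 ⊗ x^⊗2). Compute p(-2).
p(-2) = -8

A tropical monomial a ⊗ x^⊗i evaluates to a + i · x. Evaluating each term at x = -2:
  Term 0 contributes 3 + 0 · -2 = 3
  Term 1 contributes -2 + 1 · -2 = -4
  Term 2 contributes -4 + 2 · -2 = -8
p(-2) = ⊕ of these = min[3, -4, -8] = -8.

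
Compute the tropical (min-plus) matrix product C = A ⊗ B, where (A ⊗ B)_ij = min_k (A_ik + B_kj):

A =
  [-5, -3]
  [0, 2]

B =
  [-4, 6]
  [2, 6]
A ⊗ B =
  [-9, 1]
  [-4, 6]

Apply the min-plus product entry-by-entry:
  C[0][0] = min over k of (A[0][0] + B[0][0] = -5 + -4 = -9, A[0][1] + B[1][0] = -3 + 2 = -1) = -9 (attained at k = 0)
  C[0][1] = min over k of (A[0][0] + B[0][1] = -5 + 6 = 1, A[0][1] + B[1][1] = -3 + 6 = 3) = 1 (attained at k = 0)
  C[1][0] = min over k of (A[1][0] + B[0][0] = 0 + -4 = -4, A[1][1] + B[1][0] = 2 + 2 = 4) = -4 (attained at k = 0)
  C[1][1] = min over k of (A[1][0] + B[0][1] = 0 + 6 = 6, A[1][1] + B[1][1] = 2 + 6 = 8) = 6 (attained at k = 0)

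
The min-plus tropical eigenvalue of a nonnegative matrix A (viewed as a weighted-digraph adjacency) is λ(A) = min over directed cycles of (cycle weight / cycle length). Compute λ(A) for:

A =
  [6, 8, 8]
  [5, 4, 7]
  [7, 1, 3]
λ(A) = 3

Enumerate directed cycles and compute their means (weight / length). Sample:
  cycle 0 → 0: weight = 6, length = 1, mean = 6/1 ≈ 6.000
  cycle 1 → 1: weight = 4, length = 1, mean = 4/1 ≈ 4.000
  cycle 2 → 2: weight = 3, length = 1, mean = 3/1 ≈ 3.000
  cycle 0 → 1 → 0: weight = 13, length = 2, mean = 13/2 ≈ 6.500
  cycle 0 → 2 → 0: weight = 15, length = 2, mean = 15/2 ≈ 7.500
  cycle 1 → 0 → 1: weight = 13, length = 2, mean = 13/2 ≈ 6.500
Minimum mean = 3.000, attained e.g. along the cycle 2 → 2 with weight 3 and length 1. So λ(A) = 3/1 = 3.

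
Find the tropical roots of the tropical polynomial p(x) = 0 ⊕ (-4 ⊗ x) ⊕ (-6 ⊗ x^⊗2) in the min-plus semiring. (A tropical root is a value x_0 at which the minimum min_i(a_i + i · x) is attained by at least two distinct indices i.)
Roots: {2, 4}

Each tropical root is a break point of the lower envelope of the lines y = a_i + i · x (there are 3 lines, with slopes 0, 1, ..., 2). Only the lines that attain the minimum somewhere contribute to roots; other lines are dominated. Here the surviving (envelope) indices are i = 2, i = 1, i = 0.
Intersections between consecutive envelope lines give the roots: for adjacent envelope indices i < j the intersection is x = (a_i − a_j) / (j − i). Reading off the sorted break points: {2, 4}.
Verification: at each break x_0, at least two indices attain the minimum of min_i(a_i + i · x_0).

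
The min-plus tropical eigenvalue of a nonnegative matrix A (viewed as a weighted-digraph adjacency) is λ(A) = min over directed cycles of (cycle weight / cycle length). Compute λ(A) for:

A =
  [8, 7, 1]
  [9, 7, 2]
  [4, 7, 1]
λ(A) = 1

Enumerate directed cycles and compute their means (weight / length). Sample:
  cycle 0 → 0: weight = 8, length = 1, mean = 8/1 ≈ 8.000
  cycle 1 → 1: weight = 7, length = 1, mean = 7/1 ≈ 7.000
  cycle 2 → 2: weight = 1, length = 1, mean = 1/1 ≈ 1.000
  cycle 0 → 1 → 0: weight = 16, length = 2, mean = 16/2 ≈ 8.000
  cycle 0 → 2 → 0: weight = 5, length = 2, mean = 5/2 ≈ 2.500
  cycle 1 → 0 → 1: weight = 16, length = 2, mean = 16/2 ≈ 8.000
Minimum mean = 1.000, attained e.g. along the cycle 2 → 2 with weight 1 and length 1. So λ(A) = 1/1 = 1.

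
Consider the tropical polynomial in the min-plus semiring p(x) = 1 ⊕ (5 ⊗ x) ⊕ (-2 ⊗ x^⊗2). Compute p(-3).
p(-3) = -8

A tropical monomial a ⊗ x^⊗i evaluates to a + i · x. Evaluating each term at x = -3:
  Term 0 contributes 1 + 0 · -3 = 1
  Term 1 contributes 5 + 1 · -3 = 2
  Term 2 contributes -2 + 2 · -3 = -8
p(-3) = ⊕ of these = min[1, 2, -8] = -8.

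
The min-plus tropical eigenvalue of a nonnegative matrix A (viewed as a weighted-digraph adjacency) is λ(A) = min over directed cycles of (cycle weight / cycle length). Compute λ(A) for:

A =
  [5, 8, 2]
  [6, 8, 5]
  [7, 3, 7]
λ(A) = 11/3

Enumerate directed cycles and compute their means (weight / length). Sample:
  cycle 0 → 0: weight = 5, length = 1, mean = 5/1 ≈ 5.000
  cycle 1 → 1: weight = 8, length = 1, mean = 8/1 ≈ 8.000
  cycle 2 → 2: weight = 7, length = 1, mean = 7/1 ≈ 7.000
  cycle 0 → 1 → 0: weight = 14, length = 2, mean = 14/2 ≈ 7.000
  cycle 0 → 2 → 0: weight = 9, length = 2, mean = 9/2 ≈ 4.500
  cycle 1 → 0 → 1: weight = 14, length = 2, mean = 14/2 ≈ 7.000
Minimum mean = 3.667, attained e.g. along the cycle 0 → 2 → 1 → 0 with weight 11 and length 3. So λ(A) = 11/3 = 11/3.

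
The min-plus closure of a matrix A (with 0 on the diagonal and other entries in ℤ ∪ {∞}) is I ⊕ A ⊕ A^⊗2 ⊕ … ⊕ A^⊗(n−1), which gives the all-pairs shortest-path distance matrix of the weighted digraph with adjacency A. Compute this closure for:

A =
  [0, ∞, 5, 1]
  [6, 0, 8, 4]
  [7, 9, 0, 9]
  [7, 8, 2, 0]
Closure =
  [0, 9, 3, 1]
  [6, 0, 6, 4]
  [7, 9, 0, 8]
  [7, 8, 2, 0]

This is the Floyd-Warshall all-pairs shortest-path computation. For each intermediate vertex k = 0, 1, …, 3, update dist[i][j] ← min(dist[i][j], dist[i][k] + dist[k][j]). The final matrix gives, for each (i, j), the minimum total weight of any directed path from i to j (possibly empty when i = j).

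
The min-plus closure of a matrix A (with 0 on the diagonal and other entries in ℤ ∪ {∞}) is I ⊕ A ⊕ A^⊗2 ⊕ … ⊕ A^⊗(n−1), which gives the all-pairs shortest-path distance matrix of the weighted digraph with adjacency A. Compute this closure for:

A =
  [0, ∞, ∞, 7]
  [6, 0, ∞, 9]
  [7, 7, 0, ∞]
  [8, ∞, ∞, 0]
Closure =
  [0, ∞, ∞, 7]
  [6, 0, ∞, 9]
  [7, 7, 0, 14]
  [8, ∞, ∞, 0]

This is the Floyd-Warshall all-pairs shortest-path computation. For each intermediate vertex k = 0, 1, …, 3, update dist[i][j] ← min(dist[i][j], dist[i][k] + dist[k][j]). The final matrix gives, for each (i, j), the minimum total weight of any directed path from i to j (possibly empty when i = j).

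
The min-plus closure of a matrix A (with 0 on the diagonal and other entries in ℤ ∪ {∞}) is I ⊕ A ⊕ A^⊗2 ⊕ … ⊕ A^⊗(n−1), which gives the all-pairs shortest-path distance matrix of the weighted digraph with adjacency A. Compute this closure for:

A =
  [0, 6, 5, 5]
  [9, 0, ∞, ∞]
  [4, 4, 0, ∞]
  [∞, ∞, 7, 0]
Closure =
  [0, 6, 5, 5]
  [9, 0, 14, 14]
  [4, 4, 0, 9]
  [11, 11, 7, 0]

This is the Floyd-Warshall all-pairs shortest-path computation. For each intermediate vertex k = 0, 1, …, 3, update dist[i][j] ← min(dist[i][j], dist[i][k] + dist[k][j]). The final matrix gives, for each (i, j), the minimum total weight of any directed path from i to j (possibly empty when i = j).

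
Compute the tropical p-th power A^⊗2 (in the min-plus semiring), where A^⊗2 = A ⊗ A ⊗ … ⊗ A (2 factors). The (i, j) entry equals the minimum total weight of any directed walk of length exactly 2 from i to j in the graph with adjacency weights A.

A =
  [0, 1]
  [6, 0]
A^⊗2 =
  [0, 1]
  [6, 0]

Each entry (A^⊗2)_ij equals the minimum over all length-2 walks i = v_0 → v_1 → … → v_2 = j of Σ_t A[v_t][v_{t+1}]. For example, for (i, j) = (0, 1) we minimise over 2 possible intermediate vertex sequences; the minimum is 1, attained along the walk 0 → 0 → 1.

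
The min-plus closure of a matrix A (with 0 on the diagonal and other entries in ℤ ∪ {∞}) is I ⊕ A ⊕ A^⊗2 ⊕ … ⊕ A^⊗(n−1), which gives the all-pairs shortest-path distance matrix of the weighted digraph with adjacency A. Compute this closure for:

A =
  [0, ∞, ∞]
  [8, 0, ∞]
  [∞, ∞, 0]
Closure =
  [0, ∞, ∞]
  [8, 0, ∞]
  [∞, ∞, 0]

This is the Floyd-Warshall all-pairs shortest-path computation. For each intermediate vertex k = 0, 1, …, 2, update dist[i][j] ← min(dist[i][j], dist[i][k] + dist[k][j]). The final matrix gives, for each (i, j), the minimum total weight of any directed path from i to j (possibly empty when i = j).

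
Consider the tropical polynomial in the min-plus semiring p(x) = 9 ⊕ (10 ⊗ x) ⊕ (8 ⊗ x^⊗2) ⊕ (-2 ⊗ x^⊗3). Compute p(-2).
p(-2) = -8

A tropical monomial a ⊗ x^⊗i evaluates to a + i · x. Evaluating each term at x = -2:
  Term 0 contributes 9 + 0 · -2 = 9
  Term 1 contributes 10 + 1 · -2 = 8
  Term 2 contributes 8 + 2 · -2 = 4
  Term 3 contributes -2 + 3 · -2 = -8
p(-2) = ⊕ of these = min[9, 8, 4, -8] = -8.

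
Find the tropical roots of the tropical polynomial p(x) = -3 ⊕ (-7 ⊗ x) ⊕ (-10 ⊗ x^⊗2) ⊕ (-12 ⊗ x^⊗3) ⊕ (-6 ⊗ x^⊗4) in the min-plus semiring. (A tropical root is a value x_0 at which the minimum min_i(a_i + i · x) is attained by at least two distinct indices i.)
Roots: {-6, 2, 3, 4}

Each tropical root is a break point of the lower envelope of the lines y = a_i + i · x (there are 5 lines, with slopes 0, 1, ..., 4). Only the lines that attain the minimum somewhere contribute to roots; other lines are dominated. Here the surviving (envelope) indices are i = 4, i = 3, i = 2, i = 1, i = 0.
Intersections between consecutive envelope lines give the roots: for adjacent envelope indices i < j the intersection is x = (a_i − a_j) / (j − i). Reading off the sorted break points: {-6, 2, 3, 4}.
Verification: at each break x_0, at least two indices attain the minimum of min_i(a_i + i · x_0).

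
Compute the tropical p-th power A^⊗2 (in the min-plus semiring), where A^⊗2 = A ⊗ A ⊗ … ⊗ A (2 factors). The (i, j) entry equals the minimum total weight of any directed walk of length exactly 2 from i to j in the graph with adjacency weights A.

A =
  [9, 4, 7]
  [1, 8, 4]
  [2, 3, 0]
A^⊗2 =
  [5, 10, 7]
  [6, 5, 4]
  [2, 3, 0]

Each entry (A^⊗2)_ij equals the minimum over all length-2 walks i = v_0 → v_1 → … → v_2 = j of Σ_t A[v_t][v_{t+1}]. For example, for (i, j) = (0, 2) we minimise over 3 possible intermediate vertex sequences; the minimum is 7, attained along the walk 0 → 2 → 2.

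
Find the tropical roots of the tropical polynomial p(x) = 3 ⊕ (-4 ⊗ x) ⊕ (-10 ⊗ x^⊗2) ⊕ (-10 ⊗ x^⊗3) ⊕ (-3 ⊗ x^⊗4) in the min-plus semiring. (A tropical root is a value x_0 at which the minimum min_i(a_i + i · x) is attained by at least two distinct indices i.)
Roots: {-7, 0, 6, 7}

Each tropical root is a break point of the lower envelope of the lines y = a_i + i · x (there are 5 lines, with slopes 0, 1, ..., 4). Only the lines that attain the minimum somewhere contribute to roots; other lines are dominated. Here the surviving (envelope) indices are i = 4, i = 3, i = 2, i = 1, i = 0.
Intersections between consecutive envelope lines give the roots: for adjacent envelope indices i < j the intersection is x = (a_i − a_j) / (j − i). Reading off the sorted break points: {-7, 0, 6, 7}.
Verification: at each break x_0, at least two indices attain the minimum of min_i(a_i + i · x_0).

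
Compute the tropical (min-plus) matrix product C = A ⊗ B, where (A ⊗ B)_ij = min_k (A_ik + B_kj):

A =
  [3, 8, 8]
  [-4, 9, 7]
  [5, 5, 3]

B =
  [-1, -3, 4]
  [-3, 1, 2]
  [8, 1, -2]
A ⊗ B =
  [2, 0, 6]
  [-5, -7, 0]
  [2, 2, 1]

Apply the min-plus product entry-by-entry:
  C[0][0] = min over k of (A[0][0] + B[0][0] = 3 + -1 = 2, A[0][1] + B[1][0] = 8 + -3 = 5, A[0][2] + B[2][0] = 8 + 8 = 16) = 2 (attained at k = 0)
  C[0][1] = min over k of (A[0][0] + B[0][1] = 3 + -3 = 0, A[0][1] + B[1][1] = 8 + 1 = 9, A[0][2] + B[2][1] = 8 + 1 = 9) = 0 (attained at k = 0)
  C[0][2] = min over k of (A[0][0] + B[0][2] = 3 + 4 = 7, A[0][1] + B[1][2] = 8 + 2 = 10, A[0][2] + B[2][2] = 8 + -2 = 6) = 6 (attained at k = 2)
  C[1][0] = min over k of (A[1][0] + B[0][0] = -4 + -1 = -5, A[1][1] + B[1][0] = 9 + -3 = 6, A[1][2] + B[2][0] = 7 + 8 = 15) = -5 (attained at k = 0)
  C[1][1] = min over k of (A[1][0] + B[0][1] = -4 + -3 = -7, A[1][1] + B[1][1] = 9 + 1 = 10, A[1][2] + B[2][1] = 7 + 1 = 8) = -7 (attained at k = 0)
  C[1][2] = min over k of (A[1][0] + B[0][2] = -4 + 4 = 0, A[1][1] + B[1][2] = 9 + 2 = 11, A[1][2] + B[2][2] = 7 + -2 = 5) = 0 (attained at k = 0)
  C[2][0] = min over k of (A[2][0] + B[0][0] = 5 + -1 = 4, A[2][1] + B[1][0] = 5 + -3 = 2, A[2][2] + B[2][0] = 3 + 8 = 11) = 2 (attained at k = 1)
  C[2][1] = min over k of (A[2][0] + B[0][1] = 5 + -3 = 2, A[2][1] + B[1][1] = 5 + 1 = 6, A[2][2] + B[2][1] = 3 + 1 = 4) = 2 (attained at k = 0)
  C[2][2] = min over k of (A[2][0] + B[0][2] = 5 + 4 = 9, A[2][1] + B[1][2] = 5 + 2 = 7, A[2][2] + B[2][2] = 3 + -2 = 1) = 1 (attained at k = 2)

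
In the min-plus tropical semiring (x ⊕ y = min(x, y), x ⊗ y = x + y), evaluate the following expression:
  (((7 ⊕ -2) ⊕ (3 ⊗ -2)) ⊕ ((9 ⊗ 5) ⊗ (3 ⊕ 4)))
(((7 ⊕ -2) ⊕ (3 ⊗ -2)) ⊕ ((9 ⊗ 5) ⊗ (3 ⊕ 4))) = -2

Expand innermost to outermost. Recall ⊕ takes the minimum of its arguments and ⊗ takes their sum. Working out the expression (((7 ⊕ -2) ⊕ (3 ⊗ -2)) ⊕ ((9 ⊗ 5) ⊗ (3 ⊕ 4))) gives -2.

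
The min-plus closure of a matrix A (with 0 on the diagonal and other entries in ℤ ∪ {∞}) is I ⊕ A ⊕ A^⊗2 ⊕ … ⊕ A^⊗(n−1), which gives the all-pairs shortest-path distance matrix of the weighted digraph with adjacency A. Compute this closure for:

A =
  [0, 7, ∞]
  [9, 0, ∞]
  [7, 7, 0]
Closure =
  [0, 7, ∞]
  [9, 0, ∞]
  [7, 7, 0]

This is the Floyd-Warshall all-pairs shortest-path computation. For each intermediate vertex k = 0, 1, …, 2, update dist[i][j] ← min(dist[i][j], dist[i][k] + dist[k][j]). The final matrix gives, for each (i, j), the minimum total weight of any directed path from i to j (possibly empty when i = j).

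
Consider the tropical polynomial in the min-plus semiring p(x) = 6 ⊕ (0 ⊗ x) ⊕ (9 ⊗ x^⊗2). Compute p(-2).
p(-2) = -2

A tropical monomial a ⊗ x^⊗i evaluates to a + i · x. Evaluating each term at x = -2:
  Term 0 contributes 6 + 0 · -2 = 6
  Term 1 contributes 0 + 1 · -2 = -2
  Term 2 contributes 9 + 2 · -2 = 5
p(-2) = ⊕ of these = min[6, -2, 5] = -2.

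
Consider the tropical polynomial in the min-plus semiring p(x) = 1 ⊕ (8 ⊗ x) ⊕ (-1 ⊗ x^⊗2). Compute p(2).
p(2) = 1

A tropical monomial a ⊗ x^⊗i evaluates to a + i · x. Evaluating each term at x = 2:
  Term 0 contributes 1 + 0 · 2 = 1
  Term 1 contributes 8 + 1 · 2 = 10
  Term 2 contributes -1 + 2 · 2 = 3
p(2) = ⊕ of these = min[1, 10, 3] = 1.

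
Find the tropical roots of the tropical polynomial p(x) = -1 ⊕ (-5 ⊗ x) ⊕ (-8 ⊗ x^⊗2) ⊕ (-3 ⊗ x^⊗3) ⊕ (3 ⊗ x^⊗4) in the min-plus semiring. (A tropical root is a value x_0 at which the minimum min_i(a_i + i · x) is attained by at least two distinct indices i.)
Roots: {-6, -5, 3, 4}

Each tropical root is a break point of the lower envelope of the lines y = a_i + i · x (there are 5 lines, with slopes 0, 1, ..., 4). Only the lines that attain the minimum somewhere contribute to roots; other lines are dominated. Here the surviving (envelope) indices are i = 4, i = 3, i = 2, i = 1, i = 0.
Intersections between consecutive envelope lines give the roots: for adjacent envelope indices i < j the intersection is x = (a_i − a_j) / (j − i). Reading off the sorted break points: {-6, -5, 3, 4}.
Verification: at each break x_0, at least two indices attain the minimum of min_i(a_i + i · x_0).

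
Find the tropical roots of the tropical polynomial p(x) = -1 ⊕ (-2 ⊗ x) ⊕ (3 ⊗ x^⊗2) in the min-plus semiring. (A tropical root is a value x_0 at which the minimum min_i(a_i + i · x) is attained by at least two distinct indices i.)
Roots: {-5, 1}

Each tropical root is a break point of the lower envelope of the lines y = a_i + i · x (there are 3 lines, with slopes 0, 1, ..., 2). Only the lines that attain the minimum somewhere contribute to roots; other lines are dominated. Here the surviving (envelope) indices are i = 2, i = 1, i = 0.
Intersections between consecutive envelope lines give the roots: for adjacent envelope indices i < j the intersection is x = (a_i − a_j) / (j − i). Reading off the sorted break points: {-5, 1}.
Verification: at each break x_0, at least two indices attain the minimum of min_i(a_i + i · x_0).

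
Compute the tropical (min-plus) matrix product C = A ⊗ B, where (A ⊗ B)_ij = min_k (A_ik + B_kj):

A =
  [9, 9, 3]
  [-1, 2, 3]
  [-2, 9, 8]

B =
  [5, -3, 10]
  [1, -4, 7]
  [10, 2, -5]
A ⊗ B =
  [10, 5, -2]
  [3, -4, -2]
  [3, -5, 3]

Apply the min-plus product entry-by-entry:
  C[0][0] = min over k of (A[0][0] + B[0][0] = 9 + 5 = 14, A[0][1] + B[1][0] = 9 + 1 = 10, A[0][2] + B[2][0] = 3 + 10 = 13) = 10 (attained at k = 1)
  C[0][1] = min over k of (A[0][0] + B[0][1] = 9 + -3 = 6, A[0][1] + B[1][1] = 9 + -4 = 5, A[0][2] + B[2][1] = 3 + 2 = 5) = 5 (attained at k = 1)
  C[0][2] = min over k of (A[0][0] + B[0][2] = 9 + 10 = 19, A[0][1] + B[1][2] = 9 + 7 = 16, A[0][2] + B[2][2] = 3 + -5 = -2) = -2 (attained at k = 2)
  C[1][0] = min over k of (A[1][0] + B[0][0] = -1 + 5 = 4, A[1][1] + B[1][0] = 2 + 1 = 3, A[1][2] + B[2][0] = 3 + 10 = 13) = 3 (attained at k = 1)
  C[1][1] = min over k of (A[1][0] + B[0][1] = -1 + -3 = -4, A[1][1] + B[1][1] = 2 + -4 = -2, A[1][2] + B[2][1] = 3 + 2 = 5) = -4 (attained at k = 0)
  C[1][2] = min over k of (A[1][0] + B[0][2] = -1 + 10 = 9, A[1][1] + B[1][2] = 2 + 7 = 9, A[1][2] + B[2][2] = 3 + -5 = -2) = -2 (attained at k = 2)
  C[2][0] = min over k of (A[2][0] + B[0][0] = -2 + 5 = 3, A[2][1] + B[1][0] = 9 + 1 = 10, A[2][2] + B[2][0] = 8 + 10 = 18) = 3 (attained at k = 0)
  C[2][1] = min over k of (A[2][0] + B[0][1] = -2 + -3 = -5, A[2][1] + B[1][1] = 9 + -4 = 5, A[2][2] + B[2][1] = 8 + 2 = 10) = -5 (attained at k = 0)
  C[2][2] = min over k of (A[2][0] + B[0][2] = -2 + 10 = 8, A[2][1] + B[1][2] = 9 + 7 = 16, A[2][2] + B[2][2] = 8 + -5 = 3) = 3 (attained at k = 2)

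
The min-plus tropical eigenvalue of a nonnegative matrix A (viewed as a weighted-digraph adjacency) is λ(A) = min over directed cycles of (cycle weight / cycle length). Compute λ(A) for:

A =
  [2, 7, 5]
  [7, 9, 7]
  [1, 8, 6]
λ(A) = 2

Enumerate directed cycles and compute their means (weight / length). Sample:
  cycle 0 → 0: weight = 2, length = 1, mean = 2/1 ≈ 2.000
  cycle 1 → 1: weight = 9, length = 1, mean = 9/1 ≈ 9.000
  cycle 2 → 2: weight = 6, length = 1, mean = 6/1 ≈ 6.000
  cycle 0 → 1 → 0: weight = 14, length = 2, mean = 14/2 ≈ 7.000
  cycle 0 → 2 → 0: weight = 6, length = 2, mean = 6/2 ≈ 3.000
  cycle 1 → 0 → 1: weight = 14, length = 2, mean = 14/2 ≈ 7.000
Minimum mean = 2.000, attained e.g. along the cycle 0 → 0 with weight 2 and length 1. So λ(A) = 2/1 = 2.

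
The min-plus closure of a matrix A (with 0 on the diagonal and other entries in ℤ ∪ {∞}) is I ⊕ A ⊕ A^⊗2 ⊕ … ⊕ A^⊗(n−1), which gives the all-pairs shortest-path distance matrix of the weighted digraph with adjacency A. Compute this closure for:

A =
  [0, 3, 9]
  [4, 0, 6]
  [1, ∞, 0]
Closure =
  [0, 3, 9]
  [4, 0, 6]
  [1, 4, 0]

This is the Floyd-Warshall all-pairs shortest-path computation. For each intermediate vertex k = 0, 1, …, 2, update dist[i][j] ← min(dist[i][j], dist[i][k] + dist[k][j]). The final matrix gives, for each (i, j), the minimum total weight of any directed path from i to j (possibly empty when i = j).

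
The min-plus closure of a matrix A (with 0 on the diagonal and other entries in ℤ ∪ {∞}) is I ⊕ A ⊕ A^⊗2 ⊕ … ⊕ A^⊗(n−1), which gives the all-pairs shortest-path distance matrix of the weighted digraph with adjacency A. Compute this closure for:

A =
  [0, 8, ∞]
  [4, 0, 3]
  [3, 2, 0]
Closure =
  [0, 8, 11]
  [4, 0, 3]
  [3, 2, 0]

This is the Floyd-Warshall all-pairs shortest-path computation. For each intermediate vertex k = 0, 1, …, 2, update dist[i][j] ← min(dist[i][j], dist[i][k] + dist[k][j]). The final matrix gives, for each (i, j), the minimum total weight of any directed path from i to j (possibly empty when i = j).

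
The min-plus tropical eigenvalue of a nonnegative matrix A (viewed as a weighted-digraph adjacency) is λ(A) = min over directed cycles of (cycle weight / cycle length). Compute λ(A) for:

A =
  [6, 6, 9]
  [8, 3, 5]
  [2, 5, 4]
λ(A) = 3

Enumerate directed cycles and compute their means (weight / length). Sample:
  cycle 0 → 0: weight = 6, length = 1, mean = 6/1 ≈ 6.000
  cycle 1 → 1: weight = 3, length = 1, mean = 3/1 ≈ 3.000
  cycle 2 → 2: weight = 4, length = 1, mean = 4/1 ≈ 4.000
  cycle 0 → 1 → 0: weight = 14, length = 2, mean = 14/2 ≈ 7.000
  cycle 0 → 2 → 0: weight = 11, length = 2, mean = 11/2 ≈ 5.500
  cycle 1 → 0 → 1: weight = 14, length = 2, mean = 14/2 ≈ 7.000
Minimum mean = 3.000, attained e.g. along the cycle 1 → 1 with weight 3 and length 1. So λ(A) = 3/1 = 3.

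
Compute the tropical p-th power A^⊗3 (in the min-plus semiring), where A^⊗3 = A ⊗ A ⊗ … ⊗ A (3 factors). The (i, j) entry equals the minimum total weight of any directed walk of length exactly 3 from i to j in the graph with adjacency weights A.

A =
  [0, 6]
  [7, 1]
A^⊗3 =
  [0, 6]
  [7, 3]

Each entry (A^⊗3)_ij equals the minimum over all length-3 walks i = v_0 → v_1 → … → v_3 = j of Σ_t A[v_t][v_{t+1}]. For example, for (i, j) = (0, 1) we minimise over 4 possible intermediate vertex sequences; the minimum is 6, attained along the walk 0 → 0 → 0 → 1.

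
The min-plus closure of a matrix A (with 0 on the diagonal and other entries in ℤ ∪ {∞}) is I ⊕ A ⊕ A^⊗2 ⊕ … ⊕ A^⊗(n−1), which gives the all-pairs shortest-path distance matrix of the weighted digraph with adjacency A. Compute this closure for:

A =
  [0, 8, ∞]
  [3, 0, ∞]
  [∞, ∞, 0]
Closure =
  [0, 8, ∞]
  [3, 0, ∞]
  [∞, ∞, 0]

This is the Floyd-Warshall all-pairs shortest-path computation. For each intermediate vertex k = 0, 1, …, 2, update dist[i][j] ← min(dist[i][j], dist[i][k] + dist[k][j]). The final matrix gives, for each (i, j), the minimum total weight of any directed path from i to j (possibly empty when i = j).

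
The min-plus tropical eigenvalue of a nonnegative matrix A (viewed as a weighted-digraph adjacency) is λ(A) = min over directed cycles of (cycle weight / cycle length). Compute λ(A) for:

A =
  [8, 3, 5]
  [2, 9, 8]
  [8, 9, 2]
λ(A) = 2

Enumerate directed cycles and compute their means (weight / length). Sample:
  cycle 0 → 0: weight = 8, length = 1, mean = 8/1 ≈ 8.000
  cycle 1 → 1: weight = 9, length = 1, mean = 9/1 ≈ 9.000
  cycle 2 → 2: weight = 2, length = 1, mean = 2/1 ≈ 2.000
  cycle 0 → 1 → 0: weight = 5, length = 2, mean = 5/2 ≈ 2.500
  cycle 0 → 2 → 0: weight = 13, length = 2, mean = 13/2 ≈ 6.500
  cycle 1 → 0 → 1: weight = 5, length = 2, mean = 5/2 ≈ 2.500
Minimum mean = 2.000, attained e.g. along the cycle 2 → 2 with weight 2 and length 1. So λ(A) = 2/1 = 2.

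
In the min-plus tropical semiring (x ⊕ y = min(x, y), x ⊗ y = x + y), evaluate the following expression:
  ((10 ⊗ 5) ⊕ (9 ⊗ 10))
((10 ⊗ 5) ⊕ (9 ⊗ 10)) = 15

Expand innermost to outermost. Recall ⊕ takes the minimum of its arguments and ⊗ takes their sum. Working out the expression ((10 ⊗ 5) ⊕ (9 ⊗ 10)) gives 15.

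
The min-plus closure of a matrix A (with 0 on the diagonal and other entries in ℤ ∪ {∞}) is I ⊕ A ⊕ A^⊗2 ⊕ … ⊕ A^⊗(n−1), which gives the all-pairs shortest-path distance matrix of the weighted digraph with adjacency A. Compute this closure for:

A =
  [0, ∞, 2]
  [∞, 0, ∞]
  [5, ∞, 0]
Closure =
  [0, ∞, 2]
  [∞, 0, ∞]
  [5, ∞, 0]

This is the Floyd-Warshall all-pairs shortest-path computation. For each intermediate vertex k = 0, 1, …, 2, update dist[i][j] ← min(dist[i][j], dist[i][k] + dist[k][j]). The final matrix gives, for each (i, j), the minimum total weight of any directed path from i to j (possibly empty when i = j).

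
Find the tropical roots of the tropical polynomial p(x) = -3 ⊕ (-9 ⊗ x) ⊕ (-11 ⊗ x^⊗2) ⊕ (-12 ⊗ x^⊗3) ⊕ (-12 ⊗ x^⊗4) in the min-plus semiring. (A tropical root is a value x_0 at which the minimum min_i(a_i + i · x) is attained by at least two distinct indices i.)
Roots: {0, 1, 2, 6}

Each tropical root is a break point of the lower envelope of the lines y = a_i + i · x (there are 5 lines, with slopes 0, 1, ..., 4). Only the lines that attain the minimum somewhere contribute to roots; other lines are dominated. Here the surviving (envelope) indices are i = 4, i = 3, i = 2, i = 1, i = 0.
Intersections between consecutive envelope lines give the roots: for adjacent envelope indices i < j the intersection is x = (a_i − a_j) / (j − i). Reading off the sorted break points: {0, 1, 2, 6}.
Verification: at each break x_0, at least two indices attain the minimum of min_i(a_i + i · x_0).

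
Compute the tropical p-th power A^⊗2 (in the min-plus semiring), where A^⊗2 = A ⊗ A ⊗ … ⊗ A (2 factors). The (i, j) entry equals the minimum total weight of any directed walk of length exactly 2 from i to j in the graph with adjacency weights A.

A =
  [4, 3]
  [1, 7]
A^⊗2 =
  [4, 7]
  [5, 4]

Each entry (A^⊗2)_ij equals the minimum over all length-2 walks i = v_0 → v_1 → … → v_2 = j of Σ_t A[v_t][v_{t+1}]. For example, for (i, j) = (0, 1) we minimise over 2 possible intermediate vertex sequences; the minimum is 7, attained along the walk 0 → 0 → 1.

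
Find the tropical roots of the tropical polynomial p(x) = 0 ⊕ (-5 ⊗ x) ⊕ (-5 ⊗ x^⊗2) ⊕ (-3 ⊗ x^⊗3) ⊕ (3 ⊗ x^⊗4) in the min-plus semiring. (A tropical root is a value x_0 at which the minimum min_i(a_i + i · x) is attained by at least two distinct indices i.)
Roots: {-6, -2, 0, 5}

Each tropical root is a break point of the lower envelope of the lines y = a_i + i · x (there are 5 lines, with slopes 0, 1, ..., 4). Only the lines that attain the minimum somewhere contribute to roots; other lines are dominated. Here the surviving (envelope) indices are i = 4, i = 3, i = 2, i = 1, i = 0.
Intersections between consecutive envelope lines give the roots: for adjacent envelope indices i < j the intersection is x = (a_i − a_j) / (j − i). Reading off the sorted break points: {-6, -2, 0, 5}.
Verification: at each break x_0, at least two indices attain the minimum of min_i(a_i + i · x_0).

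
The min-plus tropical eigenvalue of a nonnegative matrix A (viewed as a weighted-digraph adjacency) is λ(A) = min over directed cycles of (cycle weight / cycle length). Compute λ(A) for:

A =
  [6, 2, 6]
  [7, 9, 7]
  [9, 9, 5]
λ(A) = 9/2

Enumerate directed cycles and compute their means (weight / length). Sample:
  cycle 0 → 0: weight = 6, length = 1, mean = 6/1 ≈ 6.000
  cycle 1 → 1: weight = 9, length = 1, mean = 9/1 ≈ 9.000
  cycle 2 → 2: weight = 5, length = 1, mean = 5/1 ≈ 5.000
  cycle 0 → 1 → 0: weight = 9, length = 2, mean = 9/2 ≈ 4.500
  cycle 0 → 2 → 0: weight = 15, length = 2, mean = 15/2 ≈ 7.500
  cycle 1 → 0 → 1: weight = 9, length = 2, mean = 9/2 ≈ 4.500
Minimum mean = 4.500, attained e.g. along the cycle 0 → 1 → 0 with weight 9 and length 2. So λ(A) = 9/2 = 9/2.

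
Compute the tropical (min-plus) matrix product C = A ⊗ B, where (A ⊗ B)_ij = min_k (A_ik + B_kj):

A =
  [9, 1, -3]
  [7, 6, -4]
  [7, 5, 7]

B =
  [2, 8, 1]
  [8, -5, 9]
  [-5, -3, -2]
A ⊗ B =
  [-8, -6, -5]
  [-9, -7, -6]
  [2, 0, 5]

Apply the min-plus product entry-by-entry:
  C[0][0] = min over k of (A[0][0] + B[0][0] = 9 + 2 = 11, A[0][1] + B[1][0] = 1 + 8 = 9, A[0][2] + B[2][0] = -3 + -5 = -8) = -8 (attained at k = 2)
  C[0][1] = min over k of (A[0][0] + B[0][1] = 9 + 8 = 17, A[0][1] + B[1][1] = 1 + -5 = -4, A[0][2] + B[2][1] = -3 + -3 = -6) = -6 (attained at k = 2)
  C[0][2] = min over k of (A[0][0] + B[0][2] = 9 + 1 = 10, A[0][1] + B[1][2] = 1 + 9 = 10, A[0][2] + B[2][2] = -3 + -2 = -5) = -5 (attained at k = 2)
  C[1][0] = min over k of (A[1][0] + B[0][0] = 7 + 2 = 9, A[1][1] + B[1][0] = 6 + 8 = 14, A[1][2] + B[2][0] = -4 + -5 = -9) = -9 (attained at k = 2)
  C[1][1] = min over k of (A[1][0] + B[0][1] = 7 + 8 = 15, A[1][1] + B[1][1] = 6 + -5 = 1, A[1][2] + B[2][1] = -4 + -3 = -7) = -7 (attained at k = 2)
  C[1][2] = min over k of (A[1][0] + B[0][2] = 7 + 1 = 8, A[1][1] + B[1][2] = 6 + 9 = 15, A[1][2] + B[2][2] = -4 + -2 = -6) = -6 (attained at k = 2)
  C[2][0] = min over k of (A[2][0] + B[0][0] = 7 + 2 = 9, A[2][1] + B[1][0] = 5 + 8 = 13, A[2][2] + B[2][0] = 7 + -5 = 2) = 2 (attained at k = 2)
  C[2][1] = min over k of (A[2][0] + B[0][1] = 7 + 8 = 15, A[2][1] + B[1][1] = 5 + -5 = 0, A[2][2] + B[2][1] = 7 + -3 = 4) = 0 (attained at k = 1)
  C[2][2] = min over k of (A[2][0] + B[0][2] = 7 + 1 = 8, A[2][1] + B[1][2] = 5 + 9 = 14, A[2][2] + B[2][2] = 7 + -2 = 5) = 5 (attained at k = 2)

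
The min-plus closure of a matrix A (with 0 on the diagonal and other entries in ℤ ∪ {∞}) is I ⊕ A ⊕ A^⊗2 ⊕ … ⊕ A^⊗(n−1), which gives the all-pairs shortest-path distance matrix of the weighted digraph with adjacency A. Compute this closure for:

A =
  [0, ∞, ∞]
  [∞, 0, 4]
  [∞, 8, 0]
Closure =
  [0, ∞, ∞]
  [∞, 0, 4]
  [∞, 8, 0]

This is the Floyd-Warshall all-pairs shortest-path computation. For each intermediate vertex k = 0, 1, …, 2, update dist[i][j] ← min(dist[i][j], dist[i][k] + dist[k][j]). The final matrix gives, for each (i, j), the minimum total weight of any directed path from i to j (possibly empty when i = j).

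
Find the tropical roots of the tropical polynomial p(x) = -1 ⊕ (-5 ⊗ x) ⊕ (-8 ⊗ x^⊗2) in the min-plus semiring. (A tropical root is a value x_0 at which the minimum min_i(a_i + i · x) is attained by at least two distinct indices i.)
Roots: {3, 4}

Each tropical root is a break point of the lower envelope of the lines y = a_i + i · x (there are 3 lines, with slopes 0, 1, ..., 2). Only the lines that attain the minimum somewhere contribute to roots; other lines are dominated. Here the surviving (envelope) indices are i = 2, i = 1, i = 0.
Intersections between consecutive envelope lines give the roots: for adjacent envelope indices i < j the intersection is x = (a_i − a_j) / (j − i). Reading off the sorted break points: {3, 4}.
Verification: at each break x_0, at least two indices attain the minimum of min_i(a_i + i · x_0).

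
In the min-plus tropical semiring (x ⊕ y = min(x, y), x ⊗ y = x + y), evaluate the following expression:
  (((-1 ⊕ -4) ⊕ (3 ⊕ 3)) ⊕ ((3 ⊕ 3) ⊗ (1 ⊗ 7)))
(((-1 ⊕ -4) ⊕ (3 ⊕ 3)) ⊕ ((3 ⊕ 3) ⊗ (1 ⊗ 7))) = -4

Expand innermost to outermost. Recall ⊕ takes the minimum of its arguments and ⊗ takes their sum. Working out the expression (((-1 ⊕ -4) ⊕ (3 ⊕ 3)) ⊕ ((3 ⊕ 3) ⊗ (1 ⊗ 7))) gives -4.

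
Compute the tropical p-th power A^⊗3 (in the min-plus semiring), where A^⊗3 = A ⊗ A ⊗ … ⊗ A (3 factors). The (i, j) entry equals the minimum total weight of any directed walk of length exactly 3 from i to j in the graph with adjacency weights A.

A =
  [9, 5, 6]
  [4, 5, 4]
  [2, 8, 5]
A^⊗3 =
  [11, 13, 14]
  [11, 11, 12]
  [10, 12, 11]

Each entry (A^⊗3)_ij equals the minimum over all length-3 walks i = v_0 → v_1 → … → v_3 = j of Σ_t A[v_t][v_{t+1}]. For example, for (i, j) = (0, 2) we minimise over 9 possible intermediate vertex sequences; the minimum is 14, attained along the walk 0 → 1 → 1 → 2.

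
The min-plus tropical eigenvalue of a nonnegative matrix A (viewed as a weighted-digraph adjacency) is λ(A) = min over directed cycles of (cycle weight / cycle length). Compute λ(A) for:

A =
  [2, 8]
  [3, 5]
λ(A) = 2

Enumerate directed cycles and compute their means (weight / length). Sample:
  cycle 0 → 0: weight = 2, length = 1, mean = 2/1 ≈ 2.000
  cycle 1 → 1: weight = 5, length = 1, mean = 5/1 ≈ 5.000
  cycle 0 → 1 → 0: weight = 11, length = 2, mean = 11/2 ≈ 5.500
  cycle 1 → 0 → 1: weight = 11, length = 2, mean = 11/2 ≈ 5.500
Minimum mean = 2.000, attained e.g. along the cycle 0 → 0 with weight 2 and length 1. So λ(A) = 2/1 = 2.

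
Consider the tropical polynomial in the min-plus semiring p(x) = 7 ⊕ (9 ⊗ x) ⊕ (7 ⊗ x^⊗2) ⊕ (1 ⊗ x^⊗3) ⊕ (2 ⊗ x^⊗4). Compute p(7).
p(7) = 7

A tropical monomial a ⊗ x^⊗i evaluates to a + i · x. Evaluating each term at x = 7:
  Term 0 contributes 7 + 0 · 7 = 7
  Term 1 contributes 9 + 1 · 7 = 16
  Term 2 contributes 7 + 2 · 7 = 21
  Term 3 contributes 1 + 3 · 7 = 22
  Term 4 contributes 2 + 4 · 7 = 30
p(7) = ⊕ of these = min[7, 16, 21, 22, 30] = 7.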